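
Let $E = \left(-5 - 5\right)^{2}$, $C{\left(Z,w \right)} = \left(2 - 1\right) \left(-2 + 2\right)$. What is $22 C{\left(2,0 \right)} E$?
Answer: $0$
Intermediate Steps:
$C{\left(Z,w \right)} = 0$ ($C{\left(Z,w \right)} = 1 \cdot 0 = 0$)
$E = 100$ ($E = \left(-10\right)^{2} = 100$)
$22 C{\left(2,0 \right)} E = 22 \cdot 0 \cdot 100 = 0 \cdot 100 = 0$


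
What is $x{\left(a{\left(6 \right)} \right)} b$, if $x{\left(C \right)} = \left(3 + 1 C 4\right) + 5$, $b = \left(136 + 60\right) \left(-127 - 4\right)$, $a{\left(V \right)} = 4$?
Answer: $-616224$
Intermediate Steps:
$b = -25676$ ($b = 196 \left(-131\right) = -25676$)
$x{\left(C \right)} = 8 + 4 C$ ($x{\left(C \right)} = \left(3 + C 4\right) + 5 = \left(3 + 4 C\right) + 5 = 8 + 4 C$)
$x{\left(a{\left(6 \right)} \right)} b = \left(8 + 4 \cdot 4\right) \left(-25676\right) = \left(8 + 16\right) \left(-25676\right) = 24 \left(-25676\right) = -616224$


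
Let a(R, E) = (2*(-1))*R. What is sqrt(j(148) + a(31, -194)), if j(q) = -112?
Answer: I*sqrt(174) ≈ 13.191*I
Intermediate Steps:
a(R, E) = -2*R
sqrt(j(148) + a(31, -194)) = sqrt(-112 - 2*31) = sqrt(-112 - 62) = sqrt(-174) = I*sqrt(174)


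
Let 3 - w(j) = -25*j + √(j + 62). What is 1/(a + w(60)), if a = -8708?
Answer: -7205/51911903 + √122/51911903 ≈ -0.00013858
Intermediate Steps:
w(j) = 3 - √(62 + j) + 25*j (w(j) = 3 - (-25*j + √(j + 62)) = 3 - (-25*j + √(62 + j)) = 3 - (√(62 + j) - 25*j) = 3 + (-√(62 + j) + 25*j) = 3 - √(62 + j) + 25*j)
1/(a + w(60)) = 1/(-8708 + (3 - √(62 + 60) + 25*60)) = 1/(-8708 + (3 - √122 + 1500)) = 1/(-8708 + (1503 - √122)) = 1/(-7205 - √122)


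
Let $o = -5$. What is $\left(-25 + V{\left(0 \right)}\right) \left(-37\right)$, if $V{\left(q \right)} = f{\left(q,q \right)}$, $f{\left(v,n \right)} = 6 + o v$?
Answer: $703$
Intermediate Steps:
$f{\left(v,n \right)} = 6 - 5 v$
$V{\left(q \right)} = 6 - 5 q$
$\left(-25 + V{\left(0 \right)}\right) \left(-37\right) = \left(-25 + \left(6 - 0\right)\right) \left(-37\right) = \left(-25 + \left(6 + 0\right)\right) \left(-37\right) = \left(-25 + 6\right) \left(-37\right) = \left(-19\right) \left(-37\right) = 703$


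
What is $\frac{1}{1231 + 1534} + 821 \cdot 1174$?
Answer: $\frac{2665056311}{2765} \approx 9.6385 \cdot 10^{5}$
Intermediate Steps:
$\frac{1}{1231 + 1534} + 821 \cdot 1174 = \frac{1}{2765} + 963854 = \frac{2665056311}{2765}$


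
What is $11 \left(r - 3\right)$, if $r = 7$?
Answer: $44$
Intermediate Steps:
$11 \left(r - 3\right) = 11 \left(7 - 3\right) = 11 \cdot 4 = 44$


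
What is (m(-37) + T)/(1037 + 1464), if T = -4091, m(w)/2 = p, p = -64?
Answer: -4219/2501 ≈ -1.6869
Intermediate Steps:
m(w) = -128 (m(w) = 2*(-64) = -128)
(m(-37) + T)/(1037 + 1464) = (-128 - 4091)/(1037 + 1464) = -4219/2501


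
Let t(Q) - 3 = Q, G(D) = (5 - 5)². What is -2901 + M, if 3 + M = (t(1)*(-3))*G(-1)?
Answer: -2904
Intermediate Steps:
G(D) = 0 (G(D) = 0² = 0)
t(Q) = 3 + Q
M = -3 (M = -3 + ((3 + 1)*(-3))*0 = -3 + (4*(-3))*0 = -3 - 12*0 = -3 + 0 = -3)
-2901 + M = -2901 - 3 = -2904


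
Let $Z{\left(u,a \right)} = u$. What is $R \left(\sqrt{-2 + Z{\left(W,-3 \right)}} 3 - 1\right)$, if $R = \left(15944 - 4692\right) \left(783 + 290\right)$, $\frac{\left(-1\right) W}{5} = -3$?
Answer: $-12073396 + 36220188 \sqrt{13} \approx 1.1852 \cdot 10^{8}$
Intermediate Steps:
$W = 15$ ($W = \left(-5\right) \left(-3\right) = 15$)
$R = 12073396$ ($R = 11252 \cdot 1073 = 12073396$)
$R \left(\sqrt{-2 + Z{\left(W,-3 \right)}} 3 - 1\right) = 12073396 \left(\sqrt{-2 + 15} \cdot 3 - 1\right) = 12073396 \left(\sqrt{13} \cdot 3 - 1\right) = 12073396 \left(3 \sqrt{13} - 1\right) = 12073396 \left(-1 + 3 \sqrt{13}\right) = -12073396 + 36220188 \sqrt{13}$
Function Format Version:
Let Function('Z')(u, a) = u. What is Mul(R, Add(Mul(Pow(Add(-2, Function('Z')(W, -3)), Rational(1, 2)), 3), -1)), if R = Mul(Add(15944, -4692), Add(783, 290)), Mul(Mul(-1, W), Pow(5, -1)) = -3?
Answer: Add(-12073396, Mul(36220188, Pow(13, Rational(1, 2)))) ≈ 1.1852e+8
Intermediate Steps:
W = 15 (W = Mul(-5, -3) = 15)
R = 12073396 (R = Mul(11252, 1073) = 12073396)
Mul(R, Add(Mul(Pow(Add(-2, Function('Z')(W, -3)), Rational(1, 2)), 3), -1)) = Mul(12073396, Add(Mul(Pow(Add(-2, 15), Rational(1, 2)), 3), -1)) = Mul(12073396, Add(Mul(Pow(13, Rational(1, 2)), 3), -1)) = Mul(12073396, Add(Mul(3, Pow(13, Rational(1, 2))), -1)) = Mul(12073396, Add(-1, Mul(3, Pow(13, Rational(1, 2))))) = Add(-12073396, Mul(36220188, Pow(13, Rational(1, 2))))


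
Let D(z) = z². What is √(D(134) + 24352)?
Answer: 2*√10577 ≈ 205.69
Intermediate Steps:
√(D(134) + 24352) = √(134² + 24352) = √(17956 + 24352) = √42308 = 2*√10577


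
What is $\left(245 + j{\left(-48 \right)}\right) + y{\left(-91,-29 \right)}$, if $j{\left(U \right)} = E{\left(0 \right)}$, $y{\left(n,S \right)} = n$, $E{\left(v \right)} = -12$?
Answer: $142$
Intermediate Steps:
$j{\left(U \right)} = -12$
$\left(245 + j{\left(-48 \right)}\right) + y{\left(-91,-29 \right)} = \left(245 - 12\right) - 91 = 233 - 91 = 142$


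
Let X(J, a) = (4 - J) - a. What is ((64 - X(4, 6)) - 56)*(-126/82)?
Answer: -882/41 ≈ -21.512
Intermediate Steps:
X(J, a) = 4 - J - a
((64 - X(4, 6)) - 56)*(-126/82) = ((64 - (4 - 1*4 - 1*6)) - 56)*(-126/82) = ((64 - (4 - 4 - 6)) - 56)*(-126*1/82) = ((64 - 1*(-6)) - 56)*(-63/41) = ((64 + 6) - 56)*(-63/41) = (70 - 56)*(-63/41) = 14*(-63/41) = -882/41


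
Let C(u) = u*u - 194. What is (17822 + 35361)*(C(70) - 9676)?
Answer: -264319510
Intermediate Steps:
C(u) = -194 + u² (C(u) = u² - 194 = -194 + u²)
(17822 + 35361)*(C(70) - 9676) = (17822 + 35361)*((-194 + 70²) - 9676) = 53183*((-194 + 4900) - 9676) = 53183*(4706 - 9676) = 53183*(-4970) = -264319510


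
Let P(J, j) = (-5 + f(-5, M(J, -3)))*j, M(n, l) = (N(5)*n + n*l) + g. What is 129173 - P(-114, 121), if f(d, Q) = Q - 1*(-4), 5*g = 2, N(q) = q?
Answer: 784168/5 ≈ 1.5683e+5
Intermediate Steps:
g = ⅖ (g = (⅕)*2 = ⅖ ≈ 0.40000)
M(n, l) = ⅖ + 5*n + l*n (M(n, l) = (5*n + n*l) + ⅖ = (5*n + l*n) + ⅖ = ⅖ + 5*n + l*n)
f(d, Q) = 4 + Q (f(d, Q) = Q + 4 = 4 + Q)
P(J, j) = j*(-⅗ + 2*J) (P(J, j) = (-5 + (4 + (⅖ + 5*J - 3*J)))*j = (-5 + (4 + (⅖ + 2*J)))*j = (-5 + (22/5 + 2*J))*j = (-⅗ + 2*J)*j = j*(-⅗ + 2*J))
129173 - P(-114, 121) = 129173 - 121*(-3 + 10*(-114))/5 = 129173 - 121*(-3 - 1140)/5 = 129173 - 121*(-1143)/5 = 129173 - 1*(-138303/5) = 129173 + 138303/5 = 784168/5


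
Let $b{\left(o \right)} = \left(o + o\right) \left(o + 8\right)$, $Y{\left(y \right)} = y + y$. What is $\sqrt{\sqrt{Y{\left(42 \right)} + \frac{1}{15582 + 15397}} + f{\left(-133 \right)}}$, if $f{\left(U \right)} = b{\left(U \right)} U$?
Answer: $\frac{\sqrt{-4244026430712250 + 30979 \sqrt{80614700023}}}{30979} \approx 2102.9 i$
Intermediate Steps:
$Y{\left(y \right)} = 2 y$
$b{\left(o \right)} = 2 o \left(8 + o\right)$
$f{\left(U \right)} = 2 U^{2} \left(8 + U\right)$ ($f{\left(U \right)} = 2 U \left(8 + U\right) U = 2 U^{2} \left(8 + U\right)$)
$\sqrt{\sqrt{Y{\left(42 \right)} + \frac{1}{15582 + 15397}} + f{\left(-133 \right)}} = \sqrt{\sqrt{2 \cdot 42 + \frac{1}{15582 + 15397}} + 2 \left(-133\right)^{2} \left(8 - 133\right)} = \sqrt{\sqrt{84 + \frac{1}{30979}} + 2 \cdot 17689 \left(-125\right)} = \sqrt{\sqrt{84 + \frac{1}{30979}} - 4422250} = \sqrt{\sqrt{\frac{2602237}{30979}} - 4422250} = \sqrt{\frac{\sqrt{80614700023}}{30979} - 4422250} = \sqrt{-4422250 + \frac{\sqrt{80614700023}}{30979}}$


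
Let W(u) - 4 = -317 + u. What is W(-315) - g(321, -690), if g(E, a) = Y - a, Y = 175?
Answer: -1493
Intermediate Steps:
W(u) = -313 + u (W(u) = 4 + (-317 + u) = -313 + u)
g(E, a) = 175 - a
W(-315) - g(321, -690) = (-313 - 315) - (175 - 1*(-690)) = -628 - (175 + 690) = -628 - 1*865 = -628 - 865 = -1493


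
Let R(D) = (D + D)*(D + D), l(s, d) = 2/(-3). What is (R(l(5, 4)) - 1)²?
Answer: 49/81 ≈ 0.60494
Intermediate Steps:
l(s, d) = -⅔ (l(s, d) = 2*(-⅓) = -⅔)
R(D) = 4*D² (R(D) = (2*D)*(2*D) = 4*D²)
(R(l(5, 4)) - 1)² = (4*(-⅔)² - 1)² = (4*(4/9) - 1)² = (16/9 - 1)² = (7/9)² = 49/81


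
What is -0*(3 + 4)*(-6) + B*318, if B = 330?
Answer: 104940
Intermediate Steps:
-0*(3 + 4)*(-6) + B*318 = -0*(3 + 4)*(-6) + 330*318 = -0*7*(-6) + 104940 = -5*0*(-6) + 104940 = 0*(-6) + 104940 = 0 + 104940 = 104940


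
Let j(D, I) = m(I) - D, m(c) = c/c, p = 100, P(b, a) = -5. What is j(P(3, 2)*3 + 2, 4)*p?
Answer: 1400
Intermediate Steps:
m(c) = 1
j(D, I) = 1 - D
j(P(3, 2)*3 + 2, 4)*p = (1 - (-5*3 + 2))*100 = (1 - (-15 + 2))*100 = (1 - 1*(-13))*100 = (1 + 13)*100 = 14*100 = 1400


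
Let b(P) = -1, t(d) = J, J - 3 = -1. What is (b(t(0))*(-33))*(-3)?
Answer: -99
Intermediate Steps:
J = 2 (J = 3 - 1 = 2)
t(d) = 2
(b(t(0))*(-33))*(-3) = -1*(-33)*(-3) = 33*(-3) = -99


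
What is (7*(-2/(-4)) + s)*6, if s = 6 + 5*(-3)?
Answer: -33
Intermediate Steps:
s = -9 (s = 6 - 15 = -9)
(7*(-2/(-4)) + s)*6 = (7*(-2/(-4)) - 9)*6 = (7*(-2*(-1/4)) - 9)*6 = (7*(1/2) - 9)*6 = (7/2 - 9)*6 = -11/2*6 = -33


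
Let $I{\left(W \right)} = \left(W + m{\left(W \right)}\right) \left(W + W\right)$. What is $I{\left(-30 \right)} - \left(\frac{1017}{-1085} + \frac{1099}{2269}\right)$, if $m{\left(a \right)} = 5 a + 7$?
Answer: $\frac{25555273858}{2461865} \approx 10380.0$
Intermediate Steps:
$m{\left(a \right)} = 7 + 5 a$
$I{\left(W \right)} = 2 W \left(7 + 6 W\right)$ ($I{\left(W \right)} = \left(W + \left(7 + 5 W\right)\right) \left(W + W\right) = \left(7 + 6 W\right) 2 W = 2 W \left(7 + 6 W\right)$)
$I{\left(-30 \right)} - \left(\frac{1017}{-1085} + \frac{1099}{2269}\right) = 2 \left(-30\right) \left(7 + 6 \left(-30\right)\right) - \left(\frac{1017}{-1085} + \frac{1099}{2269}\right) = 2 \left(-30\right) \left(7 - 180\right) - \left(1017 \left(- \frac{1}{1085}\right) + 1099 \cdot \frac{1}{2269}\right) = 2 \left(-30\right) \left(-173\right) - \left(- \frac{1017}{1085} + \frac{1099}{2269}\right) = 10380 - - \frac{1115158}{2461865} = 10380 + \frac{1115158}{2461865} = \frac{25555273858}{2461865}$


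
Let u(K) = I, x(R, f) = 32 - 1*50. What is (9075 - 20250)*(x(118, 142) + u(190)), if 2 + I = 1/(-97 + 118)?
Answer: 1560775/7 ≈ 2.2297e+5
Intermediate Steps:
x(R, f) = -18 (x(R, f) = 32 - 50 = -18)
I = -41/21 (I = -2 + 1/(-97 + 118) = -2 + 1/21 = -41/21 ≈ -1.9524)
u(K) = -41/21
(9075 - 20250)*(x(118, 142) + u(190)) = (9075 - 20250)*(-18 - 41/21) = -11175*(-419/21) = 1560775/7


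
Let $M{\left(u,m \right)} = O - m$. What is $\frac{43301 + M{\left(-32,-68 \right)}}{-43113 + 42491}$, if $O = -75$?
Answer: $- \frac{21647}{311} \approx -69.604$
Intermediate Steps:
$M{\left(u,m \right)} = -75 - m$
$\frac{43301 + M{\left(-32,-68 \right)}}{-43113 + 42491} = \frac{43301 - 7}{-43113 + 42491} = \frac{43301 + \left(-75 + 68\right)}{-622} = \left(43301 - 7\right) \left(- \frac{1}{622}\right) = 43294 \left(- \frac{1}{622}\right) = - \frac{21647}{311}$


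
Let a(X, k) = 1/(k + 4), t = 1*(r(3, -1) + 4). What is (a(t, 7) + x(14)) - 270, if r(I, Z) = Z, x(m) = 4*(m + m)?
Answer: -1737/11 ≈ -157.91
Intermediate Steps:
x(m) = 8*m (x(m) = 4*(2*m) = 8*m)
t = 3 (t = 1*(-1 + 4) = 1*3 = 3)
a(X, k) = 1/(4 + k)
(a(t, 7) + x(14)) - 270 = (1/(4 + 7) + 8*14) - 270 = (1/11 + 112) - 270 = 1233/11 - 270 = -1737/11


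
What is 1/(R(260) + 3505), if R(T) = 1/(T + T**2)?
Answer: 67860/237849301 ≈ 0.00028531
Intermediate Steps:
1/(R(260) + 3505) = 1/(1/(260*(1 + 260)) + 3505) = 1/((1/260)/261 + 3505) = 1/((1/260)*(1/261) + 3505) = 1/(1/67860 + 3505) = 1/(237849301/67860) = 67860/237849301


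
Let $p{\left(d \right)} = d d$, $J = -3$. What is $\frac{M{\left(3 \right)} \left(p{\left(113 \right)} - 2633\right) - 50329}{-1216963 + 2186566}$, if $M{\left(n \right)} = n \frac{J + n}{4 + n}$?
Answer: $- \frac{50329}{969603} \approx -0.051907$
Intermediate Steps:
$p{\left(d \right)} = d^{2}$
$M{\left(n \right)} = \frac{n \left(-3 + n\right)}{4 + n}$ ($M{\left(n \right)} = n \frac{-3 + n}{4 + n} = \frac{n \left(-3 + n\right)}{4 + n}$)
$\frac{M{\left(3 \right)} \left(p{\left(113 \right)} - 2633\right) - 50329}{-1216963 + 2186566} = \frac{\frac{3 \left(-3 + 3\right)}{4 + 3} \left(113^{2} - 2633\right) - 50329}{-1216963 + 2186566} = \frac{3 \cdot \frac{1}{7} \cdot 0 \left(12769 - 2633\right) - 50329}{969603} = \left(3 \cdot \frac{1}{7} \cdot 0 \cdot 10136 - 50329\right) \frac{1}{969603} = \left(0 \cdot 10136 - 50329\right) \frac{1}{969603} = \left(0 - 50329\right) \frac{1}{969603} = \left(-50329\right) \frac{1}{969603} = - \frac{50329}{969603}$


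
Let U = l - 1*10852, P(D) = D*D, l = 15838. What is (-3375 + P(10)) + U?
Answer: 1711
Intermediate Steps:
P(D) = D²
U = 4986 (U = 15838 - 1*10852 = 15838 - 10852 = 4986)
(-3375 + P(10)) + U = (-3375 + 10²) + 4986 = (-3375 + 100) + 4986 = -3275 + 4986 = 1711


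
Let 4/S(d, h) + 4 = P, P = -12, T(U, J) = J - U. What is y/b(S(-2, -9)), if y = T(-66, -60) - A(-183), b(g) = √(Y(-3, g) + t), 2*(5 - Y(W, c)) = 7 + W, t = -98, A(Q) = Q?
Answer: -189*I*√95/95 ≈ -19.391*I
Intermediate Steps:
Y(W, c) = 3/2 - W/2 (Y(W, c) = 5 - (7 + W)/2 = 5 + (-7/2 - W/2) = 3/2 - W/2)
S(d, h) = -¼ (S(d, h) = 4/(-4 - 12) = 4/(-16) = 4*(-1/16) = -¼)
b(g) = I*√95 (b(g) = √((3/2 - ½*(-3)) - 98) = √((3/2 + 3/2) - 98) = √(3 - 98) = √(-95) = I*√95)
y = 189 (y = (-60 - 1*(-66)) - 1*(-183) = (-60 + 66) + 183 = 6 + 183 = 189)
y/b(S(-2, -9)) = 189/((I*√95)) = 189*(-I*√95/95) = -189*I*√95/95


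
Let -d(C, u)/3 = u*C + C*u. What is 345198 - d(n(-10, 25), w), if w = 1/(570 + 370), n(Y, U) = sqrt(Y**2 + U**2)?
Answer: 345198 + 3*sqrt(29)/94 ≈ 3.4520e+5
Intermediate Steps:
n(Y, U) = sqrt(U**2 + Y**2)
w = 1/940 ≈ 0.0010638
d(C, u) = -6*C*u (d(C, u) = -3*(u*C + C*u) = -3*(C*u + C*u) = -6*C*u)
345198 - d(n(-10, 25), w) = 345198 - (-6)*sqrt(25**2 + (-10)**2)/940 = 345198 - (-6)*sqrt(625 + 100)/940 = 345198 - (-6)*sqrt(725)/940 = 345198 - (-6)*5*sqrt(29)/940 = 345198 - (-3)*sqrt(29)/94 = 345198 + 3*sqrt(29)/94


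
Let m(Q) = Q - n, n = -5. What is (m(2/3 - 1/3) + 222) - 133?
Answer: 283/3 ≈ 94.333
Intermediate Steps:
m(Q) = 5 + Q (m(Q) = Q - 1*(-5) = Q + 5 = 5 + Q)
(m(2/3 - 1/3) + 222) - 133 = ((5 + (2/3 - 1/3)) + 222) - 133 = ((5 + 1/3) + 222) - 133 = (16/3 + 222) - 133 = 682/3 - 133 = 283/3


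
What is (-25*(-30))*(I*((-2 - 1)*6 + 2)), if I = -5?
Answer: 60000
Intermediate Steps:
(-25*(-30))*(I*((-2 - 1)*6 + 2)) = (-25*(-30))*(-5*((-2 - 1)*6 + 2)) = 750*(-5*(-3*6 + 2)) = 750*(-5*(-18 + 2)) = 750*(-5*(-16)) = 750*80 = 60000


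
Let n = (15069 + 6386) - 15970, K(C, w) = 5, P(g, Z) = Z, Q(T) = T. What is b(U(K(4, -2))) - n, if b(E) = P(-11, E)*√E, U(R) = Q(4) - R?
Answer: -5485 - I ≈ -5485.0 - 1.0*I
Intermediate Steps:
U(R) = 4 - R
b(E) = E^(3/2) (b(E) = E*√E = E^(3/2))
n = 5485 (n = 21455 - 15970 = 5485)
b(U(K(4, -2))) - n = (4 - 1*5)^(3/2) - 1*5485 = (4 - 5)^(3/2) - 5485 = (-1)^(3/2) - 5485 = -I - 5485 = -5485 - I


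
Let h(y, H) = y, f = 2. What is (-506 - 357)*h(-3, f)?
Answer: 2589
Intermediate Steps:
(-506 - 357)*h(-3, f) = (-506 - 357)*(-3) = -863*(-3) = 2589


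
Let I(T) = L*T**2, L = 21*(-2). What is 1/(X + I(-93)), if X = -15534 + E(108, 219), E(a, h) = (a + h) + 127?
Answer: -1/378338 ≈ -2.6431e-6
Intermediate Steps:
L = -42
E(a, h) = 127 + a + h
X = -15080 (X = -15534 + (127 + 108 + 219) = -15534 + 454 = -15080)
I(T) = -42*T**2
1/(X + I(-93)) = 1/(-15080 - 42*(-93)**2) = 1/(-15080 - 42*8649) = 1/(-15080 - 363258) = 1/(-378338) = -1/378338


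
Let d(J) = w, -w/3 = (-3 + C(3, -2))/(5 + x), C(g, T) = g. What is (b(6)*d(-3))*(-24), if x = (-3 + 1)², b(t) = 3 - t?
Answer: 0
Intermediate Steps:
x = 4 (x = (-2)² = 4)
w = 0 (w = -3*(-3 + 3)/(5 + 4) = -0/9 = -3*0 = 0)
d(J) = 0
(b(6)*d(-3))*(-24) = ((3 - 1*6)*0)*(-24) = ((3 - 6)*0)*(-24) = -3*0*(-24) = 0*(-24) = 0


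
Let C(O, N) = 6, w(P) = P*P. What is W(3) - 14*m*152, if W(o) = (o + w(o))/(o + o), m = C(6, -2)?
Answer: -12766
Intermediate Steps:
w(P) = P²
m = 6
W(o) = (o + o²)/(2*o) (W(o) = (o + o²)/(o + o) = (o + o²)/((2*o)) = (o + o²)*(1/(2*o)) = (o + o²)/(2*o))
W(3) - 14*m*152 = (½ + (½)*3) - 14*6*152 = (½ + 3/2) - 84*152 = 2 - 12768 = -12766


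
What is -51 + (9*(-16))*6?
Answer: -915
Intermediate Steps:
-51 + (9*(-16))*6 = -51 - 144*6 = -51 - 864 = -915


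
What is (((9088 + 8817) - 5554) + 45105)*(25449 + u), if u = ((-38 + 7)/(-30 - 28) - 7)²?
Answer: 1231728240204/841 ≈ 1.4646e+9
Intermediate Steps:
u = 140625/3364 (u = (-31/(-58) - 7)² = (-31*(-1/58) - 7)² = (31/58 - 7)² = (-375/58)² = 140625/3364 ≈ 41.803)
(((9088 + 8817) - 5554) + 45105)*(25449 + u) = (((9088 + 8817) - 5554) + 45105)*(25449 + 140625/3364) = ((17905 - 5554) + 45105)*(85751061/3364) = (12351 + 45105)*(85751061/3364) = 57456*(85751061/3364) = 1231728240204/841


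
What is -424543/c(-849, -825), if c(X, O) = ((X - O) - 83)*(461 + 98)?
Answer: 424543/59813 ≈ 7.0978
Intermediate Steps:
c(X, O) = -46397 - 559*O + 559*X (c(X, O) = (-83 + X - O)*559 = -46397 - 559*O + 559*X)
-424543/c(-849, -825) = -424543/(-46397 - 559*(-825) + 559*(-849)) = -424543/(-46397 + 461175 - 474591) = -424543/(-59813) = -424543*(-1)/59813 = -1*(-424543/59813) = 424543/59813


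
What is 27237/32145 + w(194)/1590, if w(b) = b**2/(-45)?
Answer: 24633271/76665825 ≈ 0.32131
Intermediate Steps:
w(b) = -b**2/45 (w(b) = b**2*(-1/45) = -b**2/45)
27237/32145 + w(194)/1590 = 27237/32145 - 1/45*194**2/1590 = 27237*(1/32145) - 1/45*37636*(1/1590) = 9079/10715 - 37636/45*1/1590 = 9079/10715 - 18818/35775 = 24633271/76665825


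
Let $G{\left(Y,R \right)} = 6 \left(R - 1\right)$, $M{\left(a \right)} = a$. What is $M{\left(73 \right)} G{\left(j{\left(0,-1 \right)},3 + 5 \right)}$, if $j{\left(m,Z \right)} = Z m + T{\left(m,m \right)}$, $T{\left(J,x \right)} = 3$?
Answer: $3066$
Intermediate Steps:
$j{\left(m,Z \right)} = 3 + Z m$ ($j{\left(m,Z \right)} = Z m + 3 = 3 + Z m$)
$G{\left(Y,R \right)} = -6 + 6 R$ ($G{\left(Y,R \right)} = 6 \left(-1 + R\right) = -6 + 6 R$)
$M{\left(73 \right)} G{\left(j{\left(0,-1 \right)},3 + 5 \right)} = 73 \left(-6 + 6 \left(3 + 5\right)\right) = 73 \left(-6 + 6 \cdot 8\right) = 73 \left(-6 + 48\right) = 73 \cdot 42 = 3066$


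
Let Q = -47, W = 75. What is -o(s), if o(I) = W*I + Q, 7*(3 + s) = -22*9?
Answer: 16754/7 ≈ 2393.4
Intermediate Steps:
s = -219/7 (s = -3 + (-22*9)/7 = -3 + (1/7)*(-198) = -3 - 198/7 = -219/7 ≈ -31.286)
o(I) = -47 + 75*I (o(I) = 75*I - 47 = -47 + 75*I)
-o(s) = -(-47 + 75*(-219/7)) = -(-47 - 16425/7) = -1*(-16754/7) = 16754/7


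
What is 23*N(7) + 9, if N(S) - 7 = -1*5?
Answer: 55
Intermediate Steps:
N(S) = 2 (N(S) = 7 - 1*5 = 7 - 5 = 2)
23*N(7) + 9 = 23*2 + 9 = 46 + 9 = 55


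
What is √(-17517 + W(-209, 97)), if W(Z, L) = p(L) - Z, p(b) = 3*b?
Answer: I*√17017 ≈ 130.45*I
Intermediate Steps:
W(Z, L) = -Z + 3*L (W(Z, L) = 3*L - Z = -Z + 3*L)
√(-17517 + W(-209, 97)) = √(-17517 + (-1*(-209) + 3*97)) = √(-17517 + (209 + 291)) = √(-17517 + 500) = √(-17017) = I*√17017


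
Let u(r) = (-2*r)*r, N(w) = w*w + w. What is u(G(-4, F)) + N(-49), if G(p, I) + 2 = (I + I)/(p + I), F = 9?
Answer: 58672/25 ≈ 2346.9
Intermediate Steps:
G(p, I) = -2 + 2*I/(I + p) (G(p, I) = -2 + (I + I)/(p + I) = -2 + (2*I)/(I + p) = -2 + 2*I/(I + p))
N(w) = w + w² (N(w) = w² + w = w + w²)
u(r) = -2*r²
u(G(-4, F)) + N(-49) = -2*64/(9 - 4)² - 49*(1 - 49) = -2*(-2*(-4)/5)² - 49*(-48) = -2*(-2*(-4)*⅕)² + 2352 = -2*(8/5)² + 2352 = -2*64/25 + 2352 = -128/25 + 2352 = 58672/25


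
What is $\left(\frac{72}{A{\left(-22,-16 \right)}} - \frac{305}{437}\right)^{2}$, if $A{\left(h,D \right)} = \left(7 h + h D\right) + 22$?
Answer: $\frac{79370281}{577681225} \approx 0.13739$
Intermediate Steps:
$A{\left(h,D \right)} = 22 + 7 h + D h$ ($A{\left(h,D \right)} = \left(7 h + D h\right) + 22 = 22 + 7 h + D h$)
$\left(\frac{72}{A{\left(-22,-16 \right)}} - \frac{305}{437}\right)^{2} = \left(\frac{72}{22 + 7 \left(-22\right) - -352} - \frac{305}{437}\right)^{2} = \left(\frac{72}{22 - 154 + 352} - \frac{305}{437}\right)^{2} = \left(\frac{72}{220} - \frac{305}{437}\right)^{2} = \left(72 \cdot \frac{1}{220} - \frac{305}{437}\right)^{2} = \left(\frac{18}{55} - \frac{305}{437}\right)^{2} = \left(- \frac{8909}{24035}\right)^{2} = \frac{79370281}{577681225}$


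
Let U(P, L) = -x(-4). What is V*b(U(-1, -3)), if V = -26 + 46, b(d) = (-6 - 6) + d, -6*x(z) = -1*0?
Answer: -240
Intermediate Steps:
x(z) = 0 (x(z) = -(-1)*0/6 = -1/6*0 = 0)
U(P, L) = 0 (U(P, L) = -1*0 = 0)
b(d) = -12 + d
V = 20
V*b(U(-1, -3)) = 20*(-12 + 0) = 20*(-12) = -240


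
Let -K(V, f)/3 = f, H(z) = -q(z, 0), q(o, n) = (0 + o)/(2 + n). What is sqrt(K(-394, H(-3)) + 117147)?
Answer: sqrt(468570)/2 ≈ 342.26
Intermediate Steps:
q(o, n) = o/(2 + n)
H(z) = -z/2 (H(z) = -z/(2 + 0) = -z/2)
K(V, f) = -3*f
sqrt(K(-394, H(-3)) + 117147) = sqrt(-(-3)*(-3)/2 + 117147) = sqrt(-3*3/2 + 117147) = sqrt(-9/2 + 117147) = sqrt(234285/2) = sqrt(468570)/2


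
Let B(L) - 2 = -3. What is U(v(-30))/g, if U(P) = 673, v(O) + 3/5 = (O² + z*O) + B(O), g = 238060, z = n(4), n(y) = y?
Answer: 673/238060 ≈ 0.0028270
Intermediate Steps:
B(L) = -1 (B(L) = 2 - 3 = -1)
z = 4
v(O) = -8/5 + O² + 4*O (v(O) = -⅗ + ((O² + 4*O) - 1) = -⅗ + (-1 + O² + 4*O) = -8/5 + O² + 4*O)
U(v(-30))/g = 673/238060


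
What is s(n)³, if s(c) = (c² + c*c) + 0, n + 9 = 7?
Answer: 512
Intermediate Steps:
n = -2 (n = -9 + 7 = -2)
s(c) = 2*c² (s(c) = (c² + c²) + 0 = 2*c² + 0 = 2*c²)
s(n)³ = (2*(-2)²)³ = (2*4)³ = 8³ = 512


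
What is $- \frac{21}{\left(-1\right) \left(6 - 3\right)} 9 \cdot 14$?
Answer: $882$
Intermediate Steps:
$- \frac{21}{\left(-1\right) \left(6 - 3\right)} 9 \cdot 14 = - \frac{21}{\left(-1\right) 3} \cdot 9 \cdot 14 = - \frac{21}{-3} \cdot 9 \cdot 14 = \left(-21\right) \left(- \frac{1}{3}\right) 9 \cdot 14 = 7 \cdot 9 \cdot 14 = 63 \cdot 14 = 882$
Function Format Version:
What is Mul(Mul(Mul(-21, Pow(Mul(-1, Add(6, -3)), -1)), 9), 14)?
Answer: 882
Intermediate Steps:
Mul(Mul(Mul(-21, Pow(Mul(-1, Add(6, -3)), -1)), 9), 14) = Mul(Mul(Mul(-21, Pow(Mul(-1, 3), -1)), 9), 14) = Mul(Mul(Mul(-21, Pow(-3, -1)), 9), 14) = Mul(Mul(Mul(-21, Rational(-1, 3)), 9), 14) = Mul(Mul(7, 9), 14) = Mul(63, 14) = 882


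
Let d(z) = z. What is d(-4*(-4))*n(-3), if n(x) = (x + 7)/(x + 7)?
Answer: 16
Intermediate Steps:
n(x) = 1 (n(x) = (7 + x)/(7 + x) = 1)
d(-4*(-4))*n(-3) = -4*(-4)*1 = 16*1 = 16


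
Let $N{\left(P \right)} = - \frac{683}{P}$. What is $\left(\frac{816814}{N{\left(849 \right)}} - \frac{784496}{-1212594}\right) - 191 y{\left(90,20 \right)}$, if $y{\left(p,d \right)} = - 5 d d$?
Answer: $- \frac{262265071229158}{414100851} \approx -6.3334 \cdot 10^{5}$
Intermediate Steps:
$y{\left(p,d \right)} = - 5 d^{2}$
$\left(\frac{816814}{N{\left(849 \right)}} - \frac{784496}{-1212594}\right) - 191 y{\left(90,20 \right)} = \left(\frac{816814}{\left(-683\right) \frac{1}{849}} - \frac{784496}{-1212594}\right) - 191 \left(- 5 \cdot 20^{2}\right) = \left(\frac{816814}{\left(-683\right) \frac{1}{849}} - - \frac{392248}{606297}\right) - 191 \left(\left(-5\right) 400\right) = \left(\frac{816814}{- \frac{683}{849}} + \frac{392248}{606297}\right) - -382000 = \left(816814 \left(- \frac{849}{683}\right) + \frac{392248}{606297}\right) + 382000 = \left(- \frac{693475086}{683} + \frac{392248}{606297}\right) + 382000 = - \frac{420451596311158}{414100851} + 382000 = - \frac{262265071229158}{414100851}$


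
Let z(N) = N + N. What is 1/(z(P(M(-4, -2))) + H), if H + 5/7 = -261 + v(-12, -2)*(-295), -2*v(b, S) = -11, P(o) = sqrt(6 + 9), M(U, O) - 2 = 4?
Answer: -123102/231946627 - 392*sqrt(15)/695839881 ≈ -0.00053292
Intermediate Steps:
M(U, O) = 6 (M(U, O) = 2 + 4 = 6)
P(o) = sqrt(15)
z(N) = 2*N
v(b, S) = 11/2 (v(b, S) = -1/2*(-11) = 11/2)
H = -26379/14 (H = -5/7 + (-261 + (11/2)*(-295)) = -5/7 + (-261 - 3245/2) = -5/7 - 3767/2 = -26379/14 ≈ -1884.2)
1/(z(P(M(-4, -2))) + H) = 1/(2*sqrt(15) - 26379/14) = 1/(-26379/14 + 2*sqrt(15))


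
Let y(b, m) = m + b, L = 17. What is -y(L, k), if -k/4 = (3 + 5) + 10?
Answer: 55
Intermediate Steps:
k = -72 (k = -4*((3 + 5) + 10) = -4*(8 + 10) = -4*18 = -72)
y(b, m) = b + m
-y(L, k) = -(17 - 72) = -1*(-55) = 55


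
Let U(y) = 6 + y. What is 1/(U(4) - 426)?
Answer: -1/416 ≈ -0.0024038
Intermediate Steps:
1/(U(4) - 426) = 1/((6 + 4) - 426) = 1/(10 - 426) = 1/(-416) = -1/416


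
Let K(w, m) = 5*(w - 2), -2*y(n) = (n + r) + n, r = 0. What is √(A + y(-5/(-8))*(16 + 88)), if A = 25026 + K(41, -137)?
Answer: 2*√6289 ≈ 158.61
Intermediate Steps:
y(n) = -n (y(n) = -((n + 0) + n)/2 = -(n + n)/2 = -n)
K(w, m) = -10 + 5*w (K(w, m) = 5*(-2 + w) = -10 + 5*w)
A = 25221 (A = 25026 + (-10 + 5*41) = 25026 + (-10 + 205) = 25026 + 195 = 25221)
√(A + y(-5/(-8))*(16 + 88)) = √(25221 + (-(-5)/(-8))*(16 + 88)) = √(25221 - (-5)*(-1)/8*104) = √(25221 - 1*5/8*104) = √(25221 - 5/8*104) = √(25221 - 65) = √25156 = 2*√6289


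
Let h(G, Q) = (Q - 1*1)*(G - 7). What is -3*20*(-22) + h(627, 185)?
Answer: 115400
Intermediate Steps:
h(G, Q) = (-1 + Q)*(-7 + G) (h(G, Q) = (Q - 1)*(-7 + G) = (-1 + Q)*(-7 + G))
-3*20*(-22) + h(627, 185) = -3*20*(-22) + (7 - 1*627 - 7*185 + 627*185) = -60*(-22) + (7 - 627 - 1295 + 115995) = 1320 + 114080 = 115400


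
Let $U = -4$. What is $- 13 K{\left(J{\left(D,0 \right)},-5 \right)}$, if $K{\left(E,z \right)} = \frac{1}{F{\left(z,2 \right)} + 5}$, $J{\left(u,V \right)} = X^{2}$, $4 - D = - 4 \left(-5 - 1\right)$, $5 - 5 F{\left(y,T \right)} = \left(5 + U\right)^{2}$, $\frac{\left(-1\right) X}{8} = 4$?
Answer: $- \frac{65}{29} \approx -2.2414$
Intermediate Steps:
$X = -32$ ($X = \left(-8\right) 4 = -32$)
$F{\left(y,T \right)} = \frac{4}{5}$ ($F{\left(y,T \right)} = 1 - \frac{\left(5 - 4\right)^{2}}{5} = 1 - \frac{1^{2}}{5} = 1 - \frac{1}{5} = \frac{4}{5}$)
$D = -20$ ($D = 4 - - 4 \left(-5 - 1\right) = 4 - \left(-4\right) \left(-6\right) = 4 - 24 = -20$)
$J{\left(u,V \right)} = 1024$ ($J{\left(u,V \right)} = \left(-32\right)^{2} = 1024$)
$K{\left(E,z \right)} = \frac{5}{29}$ ($K{\left(E,z \right)} = \frac{1}{\frac{4}{5} + 5} = \frac{1}{\frac{29}{5}} = \frac{5}{29}$)
$- 13 K{\left(J{\left(D,0 \right)},-5 \right)} = \left(-13\right) \frac{5}{29} = - \frac{65}{29}$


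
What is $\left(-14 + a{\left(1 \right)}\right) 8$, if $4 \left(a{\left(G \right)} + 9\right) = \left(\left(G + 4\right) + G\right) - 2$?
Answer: $-176$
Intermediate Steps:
$a{\left(G \right)} = - \frac{17}{2} + \frac{G}{2}$ ($a{\left(G \right)} = -9 + \frac{\left(\left(G + 4\right) + G\right) - 2}{4} = -9 + \frac{\left(\left(4 + G\right) + G\right) - 2}{4} = -9 + \frac{\left(4 + 2 G\right) - 2}{4} = -9 + \frac{2 + 2 G}{4} = -9 + \left(\frac{1}{2} + \frac{G}{2}\right) = - \frac{17}{2} + \frac{G}{2}$)
$\left(-14 + a{\left(1 \right)}\right) 8 = \left(-14 + \left(- \frac{17}{2} + \frac{1}{2} \cdot 1\right)\right) 8 = \left(-14 + \left(- \frac{17}{2} + \frac{1}{2}\right)\right) 8 = \left(-14 - 8\right) 8 = \left(-22\right) 8 = -176$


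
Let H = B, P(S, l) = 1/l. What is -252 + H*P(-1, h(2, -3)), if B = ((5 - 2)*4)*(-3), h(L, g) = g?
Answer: -240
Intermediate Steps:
B = -36 (B = (3*4)*(-3) = 12*(-3) = -36)
H = -36
-252 + H*P(-1, h(2, -3)) = -252 - 36/(-3) = -252 - 36*(-⅓) = -252 + 12 = -240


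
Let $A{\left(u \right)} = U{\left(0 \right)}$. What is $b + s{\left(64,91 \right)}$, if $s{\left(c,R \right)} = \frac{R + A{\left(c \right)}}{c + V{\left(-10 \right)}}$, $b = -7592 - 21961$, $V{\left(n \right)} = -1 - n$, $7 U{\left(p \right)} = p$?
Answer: $- \frac{2157278}{73} \approx -29552.0$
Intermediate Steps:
$U{\left(p \right)} = \frac{p}{7}$
$A{\left(u \right)} = 0$ ($A{\left(u \right)} = \frac{1}{7} \cdot 0 = 0$)
$b = -29553$
$s{\left(c,R \right)} = \frac{R}{9 + c}$ ($s{\left(c,R \right)} = \frac{R + 0}{c - -9} = \frac{R}{c + \left(-1 + 10\right)} = \frac{R}{c + 9} = \frac{R}{9 + c}$)
$b + s{\left(64,91 \right)} = -29553 + \frac{91}{9 + 64} = -29553 + \frac{91}{73} = - \frac{2157278}{73}$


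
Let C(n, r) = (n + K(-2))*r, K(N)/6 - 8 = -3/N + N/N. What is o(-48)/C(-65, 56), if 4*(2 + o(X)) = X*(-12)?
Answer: -71/56 ≈ -1.2679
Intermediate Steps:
o(X) = -2 - 3*X (o(X) = -2 + (X*(-12))/4 = -2 + (-12*X)/4 = -2 - 3*X)
K(N) = 54 - 18/N (K(N) = 48 + 6*(-3/N + N/N) = 48 + 6*(-3/N + 1) = 48 + 6*(1 - 3/N) = 48 + (6 - 18/N) = 54 - 18/N)
C(n, r) = r*(63 + n) (C(n, r) = (n + (54 - 18/(-2)))*r = (n + (54 - 18*(-½)))*r = (n + (54 + 9))*r = (n + 63)*r = (63 + n)*r = r*(63 + n))
o(-48)/C(-65, 56) = (-2 - 3*(-48))/((56*(63 - 65))) = (-2 + 144)/((56*(-2))) = 142/(-112) = 142*(-1/112) = -71/56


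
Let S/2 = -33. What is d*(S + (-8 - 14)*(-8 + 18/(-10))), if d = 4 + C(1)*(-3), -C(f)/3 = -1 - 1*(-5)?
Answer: 5984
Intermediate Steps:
S = -66 (S = 2*(-33) = -66)
C(f) = -12 (C(f) = -3*(-1 - 1*(-5)) = -3*(-1 + 5) = -3*4 = -12)
d = 40 (d = 4 - 12*(-3) = 4 + 36 = 40)
d*(S + (-8 - 14)*(-8 + 18/(-10))) = 40*(-66 + (-8 - 14)*(-8 + 18/(-10))) = 40*(-66 - 22*(-8 + 18*(-⅒))) = 40*(-66 - 22*(-8 - 9/5)) = 40*(-66 - 22*(-49/5)) = 40*(-66 + 1078/5) = 40*(748/5) = 5984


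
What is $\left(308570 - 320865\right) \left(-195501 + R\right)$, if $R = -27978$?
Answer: $2747674305$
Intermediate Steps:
$\left(308570 - 320865\right) \left(-195501 + R\right) = \left(308570 - 320865\right) \left(-195501 - 27978\right) = \left(-12295\right) \left(-223479\right) = 2747674305$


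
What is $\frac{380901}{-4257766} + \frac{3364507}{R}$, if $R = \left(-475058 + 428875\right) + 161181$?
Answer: $\frac{3570370164541}{122408643617} \approx 29.168$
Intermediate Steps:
$R = 114998$ ($R = -46183 + 161181 = 114998$)
$\frac{380901}{-4257766} + \frac{3364507}{R} = \frac{380901}{-4257766} + \frac{3364507}{114998} = 380901 \left(- \frac{1}{4257766}\right) + 3364507 \cdot \frac{1}{114998} = - \frac{380901}{4257766} + \frac{3364507}{114998} = \frac{3570370164541}{122408643617}$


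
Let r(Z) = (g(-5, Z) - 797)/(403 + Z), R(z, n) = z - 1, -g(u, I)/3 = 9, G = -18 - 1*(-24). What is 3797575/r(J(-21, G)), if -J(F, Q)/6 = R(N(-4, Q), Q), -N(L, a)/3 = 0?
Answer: -1553208175/824 ≈ -1.8850e+6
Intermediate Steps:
G = 6 (G = -18 + 24 = 6)
N(L, a) = 0 (N(L, a) = -3*0 = 0)
g(u, I) = -27 (g(u, I) = -3*9 = -27)
R(z, n) = -1 + z
J(F, Q) = 6 (J(F, Q) = -6*(-1 + 0) = -6*(-1) = 6)
r(Z) = -824/(403 + Z) (r(Z) = (-27 - 797)/(403 + Z) = -824/(403 + Z))
3797575/r(J(-21, G)) = 3797575/((-824/(403 + 6))) = 3797575/((-824/409)) = 3797575/((-824*1/409)) = 3797575/(-824/409) = 3797575*(-409/824) = -1553208175/824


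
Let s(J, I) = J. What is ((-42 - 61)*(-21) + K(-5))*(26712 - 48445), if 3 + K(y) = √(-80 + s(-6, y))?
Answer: -46943280 - 21733*I*√86 ≈ -4.6943e+7 - 2.0154e+5*I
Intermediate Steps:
K(y) = -3 + I*√86 (K(y) = -3 + √(-80 - 6) = -3 + √(-86) = -3 + I*√86)
((-42 - 61)*(-21) + K(-5))*(26712 - 48445) = ((-42 - 61)*(-21) + (-3 + I*√86))*(26712 - 48445) = (-103*(-21) + (-3 + I*√86))*(-21733) = (2163 + (-3 + I*√86))*(-21733) = (2160 + I*√86)*(-21733) = -46943280 - 21733*I*√86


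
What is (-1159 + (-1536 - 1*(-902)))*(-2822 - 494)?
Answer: 5945588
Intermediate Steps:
(-1159 + (-1536 - 1*(-902)))*(-2822 - 494) = (-1159 + (-1536 + 902))*(-3316) = (-1159 - 634)*(-3316) = -1793*(-3316) = 5945588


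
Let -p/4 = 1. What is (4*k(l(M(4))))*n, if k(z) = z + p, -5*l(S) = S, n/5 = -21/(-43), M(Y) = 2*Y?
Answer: -2352/43 ≈ -54.698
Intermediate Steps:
p = -4 (p = -4*1 = -4)
n = 105/43 (n = 5*(-21/(-43)) = 5*(-21*(-1/43)) = 5*(21/43) = 105/43 ≈ 2.4419)
l(S) = -S/5
k(z) = -4 + z (k(z) = z - 4 = -4 + z)
(4*k(l(M(4))))*n = (4*(-4 - 2*4/5))*(105/43) = (4*(-4 - ⅕*8))*(105/43) = (4*(-4 - 8/5))*(105/43) = (4*(-28/5))*(105/43) = -112/5*105/43 = -2352/43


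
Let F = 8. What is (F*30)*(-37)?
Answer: -8880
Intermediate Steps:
(F*30)*(-37) = (8*30)*(-37) = 240*(-37) = -8880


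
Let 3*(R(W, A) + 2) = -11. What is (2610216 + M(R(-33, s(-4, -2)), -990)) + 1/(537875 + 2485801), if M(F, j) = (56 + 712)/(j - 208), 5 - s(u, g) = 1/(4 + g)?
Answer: 4727574875844599/1811181924 ≈ 2.6102e+6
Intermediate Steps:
s(u, g) = 5 - 1/(4 + g)
R(W, A) = -17/3 (R(W, A) = -2 + (1/3)*(-11) = -2 - 11/3 = -17/3)
M(F, j) = 768/(-208 + j)
(2610216 + M(R(-33, s(-4, -2)), -990)) + 1/(537875 + 2485801) = (2610216 + 768/(-208 - 990)) + 1/(537875 + 2485801) = (2610216 + 768/(-1198)) + 1/3023676 = (2610216 + 768*(-1/1198)) + 1/3023676 = (2610216 - 384/599) + 1/3023676 = 1563519000/599 + 1/3023676 = 4727574875844599/1811181924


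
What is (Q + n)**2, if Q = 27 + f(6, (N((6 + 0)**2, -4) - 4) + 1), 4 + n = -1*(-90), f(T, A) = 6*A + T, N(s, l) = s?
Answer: 100489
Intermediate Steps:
f(T, A) = T + 6*A
n = 86 (n = -4 - 1*(-90) = -4 + 90 = 86)
Q = 231 (Q = 27 + (6 + 6*(((6 + 0)**2 - 4) + 1)) = 27 + (6 + 6*((6**2 - 4) + 1)) = 27 + (6 + 6*((36 - 4) + 1)) = 27 + (6 + 6*(32 + 1)) = 27 + (6 + 6*33) = 27 + (6 + 198) = 27 + 204 = 231)
(Q + n)**2 = (231 + 86)**2 = 317**2 = 100489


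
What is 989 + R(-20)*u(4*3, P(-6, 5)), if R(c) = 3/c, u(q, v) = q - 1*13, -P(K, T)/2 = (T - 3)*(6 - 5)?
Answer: 19783/20 ≈ 989.15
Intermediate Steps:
P(K, T) = 6 - 2*T (P(K, T) = -2*(T - 3)*(6 - 5) = -2*(-3 + T) = 6 - 2*T)
u(q, v) = -13 + q (u(q, v) = q - 13 = -13 + q)
989 + R(-20)*u(4*3, P(-6, 5)) = 989 + (3/(-20))*(-13 + 4*3) = 989 + (3*(-1/20))*(-13 + 12) = 989 - 3/20*(-1) = 989 + 3/20 = 19783/20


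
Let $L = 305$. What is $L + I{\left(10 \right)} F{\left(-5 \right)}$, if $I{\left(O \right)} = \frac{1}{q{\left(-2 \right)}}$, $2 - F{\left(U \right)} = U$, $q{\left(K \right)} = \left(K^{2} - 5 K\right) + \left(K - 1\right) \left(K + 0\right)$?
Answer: $\frac{6107}{20} \approx 305.35$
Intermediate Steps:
$q{\left(K \right)} = K^{2} - 5 K + K \left(-1 + K\right)$ ($q{\left(K \right)} = \left(K^{2} - 5 K\right) + \left(-1 + K\right) K = \left(K^{2} - 5 K\right) + K \left(-1 + K\right) = K^{2} - 5 K + K \left(-1 + K\right)$)
$F{\left(U \right)} = 2 - U$
$I{\left(O \right)} = \frac{1}{20}$ ($I{\left(O \right)} = \frac{1}{2 \left(-2\right) \left(-3 - 2\right)} = \frac{1}{2 \left(-2\right) \left(-5\right)} = \frac{1}{20}$)
$L + I{\left(10 \right)} F{\left(-5 \right)} = 305 + \frac{2 - -5}{20} = 305 + \frac{2 + 5}{20} = 305 + \frac{1}{20} \cdot 7 = 305 + \frac{7}{20} = \frac{6107}{20}$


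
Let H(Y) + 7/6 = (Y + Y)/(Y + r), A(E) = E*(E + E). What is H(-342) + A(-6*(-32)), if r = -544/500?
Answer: 9485803423/128658 ≈ 73729.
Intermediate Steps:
r = -136/125 (r = -544*1/500 = -136/125 ≈ -1.0880)
A(E) = 2*E² (A(E) = E*(2*E) = 2*E²)
H(Y) = -7/6 + 2*Y/(-136/125 + Y) (H(Y) = -7/6 + (Y + Y)/(Y - 136/125) = -7/6 + (2*Y)/(-136/125 + Y) = -7/6 + 2*Y/(-136/125 + Y))
H(-342) + A(-6*(-32)) = (952 + 625*(-342))/(6*(-136 + 125*(-342))) + 2*(-6*(-32))² = (952 - 213750)/(6*(-136 - 42750)) + 2*192² = (⅙)*(-212798)/(-42886) + 2*36864 = (⅙)*(-1/42886)*(-212798) + 73728 = 106399/128658 + 73728 = 9485803423/128658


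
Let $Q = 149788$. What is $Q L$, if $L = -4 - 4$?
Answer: $-1198304$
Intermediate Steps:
$L = -8$ ($L = -4 - 4 = -8$)
$Q L = 149788 \left(-8\right) = -1198304$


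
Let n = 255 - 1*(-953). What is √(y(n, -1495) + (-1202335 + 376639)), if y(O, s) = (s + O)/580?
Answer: I*√69441075215/290 ≈ 908.68*I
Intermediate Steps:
n = 1208 (n = 255 + 953 = 1208)
y(O, s) = O/580 + s/580 (y(O, s) = (O + s)*(1/580) = O/580 + s/580)
√(y(n, -1495) + (-1202335 + 376639)) = √(((1/580)*1208 + (1/580)*(-1495)) + (-1202335 + 376639)) = √((302/145 - 299/116) - 825696) = √(-287/580 - 825696) = √(-478903967/580) = I*√69441075215/290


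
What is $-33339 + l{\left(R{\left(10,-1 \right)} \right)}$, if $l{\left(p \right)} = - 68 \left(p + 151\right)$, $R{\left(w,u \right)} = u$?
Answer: $-43539$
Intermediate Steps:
$l{\left(p \right)} = -10268 - 68 p$ ($l{\left(p \right)} = - 68 \left(151 + p\right) = -10268 - 68 p$)
$-33339 + l{\left(R{\left(10,-1 \right)} \right)} = -33339 - 10200 = -43539$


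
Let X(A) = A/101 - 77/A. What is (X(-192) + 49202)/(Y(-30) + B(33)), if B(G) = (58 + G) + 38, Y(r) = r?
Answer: 954096097/1919808 ≈ 496.97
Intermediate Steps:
B(G) = 96 + G
X(A) = -77/A + A/101 (X(A) = A*(1/101) - 77/A = A/101 - 77/A = -77/A + A/101)
(X(-192) + 49202)/(Y(-30) + B(33)) = ((-77/(-192) + (1/101)*(-192)) + 49202)/(-30 + (96 + 33)) = ((-77*(-1/192) - 192/101) + 49202)/(-30 + 129) = ((77/192 - 192/101) + 49202)/99 = (-29087/19392 + 49202)*(1/99) = (954096097/19392)*(1/99) = 954096097/1919808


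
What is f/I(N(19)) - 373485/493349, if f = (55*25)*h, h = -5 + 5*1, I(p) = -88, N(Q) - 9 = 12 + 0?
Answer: -373485/493349 ≈ -0.75704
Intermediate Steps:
N(Q) = 21 (N(Q) = 9 + (12 + 0) = 9 + 12 = 21)
h = 0 (h = -5 + 5 = 0)
f = 0 (f = (55*25)*0 = 1375*0 = 0)
f/I(N(19)) - 373485/493349 = 0/(-88) - 373485/493349 = 0*(-1/88) - 373485*1/493349 = 0 - 373485/493349 = -373485/493349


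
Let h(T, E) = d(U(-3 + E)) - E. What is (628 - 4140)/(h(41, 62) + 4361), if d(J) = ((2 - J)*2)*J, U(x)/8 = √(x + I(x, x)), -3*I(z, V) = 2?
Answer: 100123608/89769409 + 1685760*√21/89769409 ≈ 1.2014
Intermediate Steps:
I(z, V) = -⅔ (I(z, V) = -⅓*2 = -⅔)
U(x) = 8*√(-⅔ + x) (U(x) = 8*√(x - ⅔) = 8*√(-⅔ + x))
d(J) = J*(4 - 2*J) (d(J) = (4 - 2*J)*J = J*(4 - 2*J))
h(T, E) = -E + 16*√(-33 + 9*E)*(2 - 8*√(-33 + 9*E)/3)/3 (h(T, E) = 2*(8*√(-6 + 9*(-3 + E))/3)*(2 - 8*√(-6 + 9*(-3 + E))/3) - E = 2*(8*√(-6 + (-27 + 9*E))/3)*(2 - 8*√(-6 + (-27 + 9*E))/3) - E = 2*(8*√(-33 + 9*E)/3)*(2 - 8*√(-33 + 9*E)/3) - E = 16*√(-33 + 9*E)*(2 - 8*√(-33 + 9*E)/3)/3 - E = -E + 16*√(-33 + 9*E)*(2 - 8*√(-33 + 9*E)/3)/3)
(628 - 4140)/(h(41, 62) + 4361) = (628 - 4140)/((1408/3 - 129*62 + 32*√(-33 + 9*62)/3) + 4361) = -3512/((1408/3 - 7998 + 32*√(-33 + 558)/3) + 4361) = -3512/((1408/3 - 7998 + 32*√525/3) + 4361) = -3512/((1408/3 - 7998 + 32*(5*√21)/3) + 4361) = -3512/((1408/3 - 7998 + 160*√21/3) + 4361) = -3512/((-22586/3 + 160*√21/3) + 4361) = -3512/(-9503/3 + 160*√21/3)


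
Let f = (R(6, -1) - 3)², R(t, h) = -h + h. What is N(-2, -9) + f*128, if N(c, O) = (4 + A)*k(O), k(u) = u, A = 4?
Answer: 1080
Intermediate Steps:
R(t, h) = 0
f = 9 (f = (0 - 3)² = (-3)² = 9)
N(c, O) = 8*O (N(c, O) = (4 + 4)*O = 8*O)
N(-2, -9) + f*128 = 8*(-9) + 9*128 = -72 + 1152 = 1080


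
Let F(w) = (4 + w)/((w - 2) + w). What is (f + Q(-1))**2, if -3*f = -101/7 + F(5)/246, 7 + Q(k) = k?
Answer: 1933624729/189778176 ≈ 10.189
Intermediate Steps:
Q(k) = -7 + k
F(w) = (4 + w)/(-2 + 2*w) (F(w) = (4 + w)/((-2 + w) + w) = (4 + w)/(-2 + 2*w))
f = 66235/13776 (f = -(-101/7 + ((4 + 5)/(2*(-1 + 5)))/246)/3 = -(-101*1/7 + ((1/2)*9/4)*(1/246))/3 = -(-101/7 + ((1/2)*(1/4)*9)*(1/246))/3 = -(-101/7 + (9/8)*(1/246))/3 = -(-101/7 + 3/656)/3 = -1/3*(-66235/4592) = 66235/13776 ≈ 4.8080)
(f + Q(-1))**2 = (66235/13776 + (-7 - 1))**2 = (66235/13776 - 8)**2 = (-43973/13776)**2 = 1933624729/189778176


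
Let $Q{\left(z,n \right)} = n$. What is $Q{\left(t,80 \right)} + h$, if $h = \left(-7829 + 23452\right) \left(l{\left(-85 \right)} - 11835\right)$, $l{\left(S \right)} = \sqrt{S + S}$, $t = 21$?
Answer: $-184898125 + 15623 i \sqrt{170} \approx -1.849 \cdot 10^{8} + 2.037 \cdot 10^{5} i$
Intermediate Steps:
$l{\left(S \right)} = \sqrt{2} \sqrt{S}$ ($l{\left(S \right)} = \sqrt{2 S} = \sqrt{2} \sqrt{S}$)
$h = -184898205 + 15623 i \sqrt{170}$ ($h = \left(-7829 + 23452\right) \left(\sqrt{2} \sqrt{-85} - 11835\right) = 15623 \left(\sqrt{2} i \sqrt{85} - 11835\right) = 15623 \left(i \sqrt{170} - 11835\right) = 15623 \left(-11835 + i \sqrt{170}\right) = -184898205 + 15623 i \sqrt{170} \approx -1.849 \cdot 10^{8} + 2.037 \cdot 10^{5} i$)
$Q{\left(t,80 \right)} + h = 80 - \left(184898205 - 15623 i \sqrt{170}\right) = -184898125 + 15623 i \sqrt{170}$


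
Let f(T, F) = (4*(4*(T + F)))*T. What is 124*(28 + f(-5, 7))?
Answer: -16368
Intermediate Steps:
f(T, F) = T*(16*F + 16*T) (f(T, F) = (4*(4*(F + T)))*T = (4*(4*F + 4*T))*T = (16*F + 16*T)*T = T*(16*F + 16*T))
124*(28 + f(-5, 7)) = 124*(28 + 16*(-5)*(7 - 5)) = 124*(28 + 16*(-5)*2) = 124*(28 - 160) = 124*(-132) = -16368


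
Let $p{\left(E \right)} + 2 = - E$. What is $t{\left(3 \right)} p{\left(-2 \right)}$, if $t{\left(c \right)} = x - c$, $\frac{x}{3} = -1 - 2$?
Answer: $0$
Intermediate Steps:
$x = -9$ ($x = 3 \left(-1 - 2\right) = 3 \left(-3\right) = -9$)
$p{\left(E \right)} = -2 - E$
$t{\left(c \right)} = -9 - c$
$t{\left(3 \right)} p{\left(-2 \right)} = \left(-9 - 3\right) \left(-2 - -2\right) = \left(-9 - 3\right) \left(-2 + 2\right) = \left(-12\right) 0 = 0$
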